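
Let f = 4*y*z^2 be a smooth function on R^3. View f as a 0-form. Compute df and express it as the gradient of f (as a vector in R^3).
df = (0) dx + (4*z^2) dy + (8*y*z) dz; grad f = (0, 4*z^2, 8*y*z)

For a 0-form f, d f = (∂f/∂x) dx + (∂f/∂y) dy + (∂f/∂z) dz. The components of the vector representation are exactly the entries of grad f in Cartesian coordinates:
  ∂f/∂x = 0
  ∂f/∂y = 4*z^2
  ∂f/∂z = 8*y*z.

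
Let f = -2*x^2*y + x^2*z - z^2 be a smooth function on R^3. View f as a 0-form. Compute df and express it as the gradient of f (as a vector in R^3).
df = (2*x*(-2*y + z)) dx + (-2*x^2) dy + (x^2 - 2*z) dz; grad f = (2*x*(-2*y + z), -2*x^2, x^2 - 2*z)

For a 0-form f, d f = (∂f/∂x) dx + (∂f/∂y) dy + (∂f/∂z) dz. The components of the vector representation are exactly the entries of grad f in Cartesian coordinates:
  ∂f/∂x = 2*x*(-2*y + z)
  ∂f/∂y = -2*x^2
  ∂f/∂z = x^2 - 2*z.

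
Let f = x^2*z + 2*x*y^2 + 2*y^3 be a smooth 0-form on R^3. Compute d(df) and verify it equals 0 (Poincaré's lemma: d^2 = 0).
d(df) = 0

Step 1: df = sum_i (∂f/∂x_i) dx_i = (2*x*z + 2*y^2) dx + (2*y*(2*x + 3*y)) dy + (x^2) dz.
Step 2: Apply d again. Using the 1-form formula, the coefficient of dx ∧ dy in d(df) is ∂^2 f/∂x ∂y - ∂^2 f/∂y ∂x = (4*y) - (4*y) = 0 (equality of mixed partials for smooth f).
Similarly for dx ∧ dz and dy ∧ dz — all coefficients vanish. So d(df) = 0.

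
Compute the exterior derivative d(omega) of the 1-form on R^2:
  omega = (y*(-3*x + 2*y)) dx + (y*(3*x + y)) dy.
d(omega) = (3*x - y) dx ∧ dy

For a 1-form omega = sum_i f_i dx_i, the exterior derivative is
  d(omega) = sum_{i < j} (∂f_j/∂x_i - ∂f_i/∂x_j) dx_i ∧ dx_j.
  coefficient of dx ∧ dy: ∂f_2/∂x - ∂f_1/∂y = ∂(y*(3*x + y))/∂x - ∂(y*(-3*x + 2*y))/∂y = 3*x - y
Assembling: d(omega) = (3*x - y) dx ∧ dy.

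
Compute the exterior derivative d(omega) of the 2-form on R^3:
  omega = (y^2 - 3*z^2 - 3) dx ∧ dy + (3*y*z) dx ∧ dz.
d(omega) = (-9*z) dx ∧ dy ∧ dz

For a 2-form omega = sum_{i<j} g_{ij} dx_i ∧ dx_j, the exterior derivative is
  d(omega) = sum_{i<j} d(g_{ij}) ∧ dx_i ∧ dx_j = sum_{i<j, k} (∂g_{ij}/∂x_k) dx_k ∧ dx_i ∧ dx_j.
Expand each term, using dx_k ∧ dx_i ∧ dx_j = sgn(permutation) dx_{(a)} ∧ dx_{(b)} ∧ dx_{(c)} with (a < b < c) sorted:
  d(y^2 - 3*z^2 - 3) includes (∂/∂z)(y^2 - 3*z^2 - 3) dz = (-6*z) dz, which multiplied by dx ∧ dy gives (-6*z) dx ∧ dy ∧ dz
  d(3*y*z) includes (∂/∂y)(3*y*z) dy = (3*z) dy, which multiplied by dx ∧ dz gives (-3*z) dx ∧ dy ∧ dz
Collecting like 3-forms: d(omega) = (-9*z) dx ∧ dy ∧ dz.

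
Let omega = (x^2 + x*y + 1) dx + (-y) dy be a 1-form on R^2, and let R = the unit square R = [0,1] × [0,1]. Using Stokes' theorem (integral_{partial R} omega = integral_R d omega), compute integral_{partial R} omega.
integral_(partial R) omega = -1/2

Stokes: integral_partial_R omega = integral_R d omega with d omega = (∂Q/∂x - ∂P/∂y) dx ∧ dy.
  ∂Q/∂x = 0
  ∂P/∂y = x
  integrand = ∂Q/∂x - ∂P/∂y = -x.
Integrating over R: integral_0^1 integral_0^1 (-x) dx dy = -1/2.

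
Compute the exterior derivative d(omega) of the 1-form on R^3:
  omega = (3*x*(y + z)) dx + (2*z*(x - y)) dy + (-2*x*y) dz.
d(omega) = (-3*x + 2*z) dx ∧ dy + (-3*x - 2*y) dx ∧ dz + (-4*x + 2*y) dy ∧ dz

For a 1-form omega = sum_i f_i dx_i, the exterior derivative is
  d(omega) = sum_{i < j} (∂f_j/∂x_i - ∂f_i/∂x_j) dx_i ∧ dx_j.
  coefficient of dx ∧ dy: ∂f_2/∂x - ∂f_1/∂y = ∂(2*z*(x - y))/∂x - ∂(3*x*(y + z))/∂y = -3*x + 2*z
  coefficient of dx ∧ dz: ∂f_3/∂x - ∂f_1/∂z = ∂(-2*x*y)/∂x - ∂(3*x*(y + z))/∂z = -3*x - 2*y
  coefficient of dy ∧ dz: ∂f_3/∂y - ∂f_2/∂z = ∂(-2*x*y)/∂y - ∂(2*z*(x - y))/∂z = -4*x + 2*y
Assembling: d(omega) = (-3*x + 2*z) dx ∧ dy + (-3*x - 2*y) dx ∧ dz + (-4*x + 2*y) dy ∧ dz.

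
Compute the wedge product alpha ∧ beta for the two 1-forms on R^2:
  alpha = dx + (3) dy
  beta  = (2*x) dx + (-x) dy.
alpha ∧ beta = (-7*x) dx ∧ dy

Distribute the wedge, using dx_i ∧ dx_j = -dx_j ∧ dx_i and dx_i ∧ dx_i = 0. For each pair (i, j) with i < j, the coefficient of dx_i ∧ dx_j in alpha ∧ beta is (alpha_i * beta_j - alpha_j * beta_i). Collecting: alpha ∧ beta = (-7*x) dx ∧ dy.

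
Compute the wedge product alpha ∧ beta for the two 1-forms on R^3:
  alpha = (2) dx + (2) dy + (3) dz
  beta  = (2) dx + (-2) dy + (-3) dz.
alpha ∧ beta = (-8) dx ∧ dy + (-12) dx ∧ dz

Distribute the wedge, using dx_i ∧ dx_j = -dx_j ∧ dx_i and dx_i ∧ dx_i = 0. For each pair (i, j) with i < j, the coefficient of dx_i ∧ dx_j in alpha ∧ beta is (alpha_i * beta_j - alpha_j * beta_i). Collecting: alpha ∧ beta = (-8) dx ∧ dy + (-12) dx ∧ dz.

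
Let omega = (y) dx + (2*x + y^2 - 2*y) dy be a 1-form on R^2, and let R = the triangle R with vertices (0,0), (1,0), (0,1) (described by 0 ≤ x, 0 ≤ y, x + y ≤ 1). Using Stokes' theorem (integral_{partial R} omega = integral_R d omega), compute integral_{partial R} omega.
integral_(partial R) omega = 1/2

Stokes: integral_partial_R omega = integral_R d omega with d omega = (∂Q/∂x - ∂P/∂y) dx ∧ dy.
  ∂Q/∂x = 2
  ∂P/∂y = 1
  integrand = ∂Q/∂x - ∂P/∂y = 1.
Integrating over R: integral_0^1 integral_0^{1-x} (1) dy dx = 1/2.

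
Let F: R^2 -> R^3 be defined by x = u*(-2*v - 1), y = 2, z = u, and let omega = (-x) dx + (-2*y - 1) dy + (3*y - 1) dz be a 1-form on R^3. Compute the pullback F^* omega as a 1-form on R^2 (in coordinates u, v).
F^* omega = (-4*u*v^2 - 4*u*v - u + 5) du + (u^2*(-4*v - 2)) dv

Using F^*(f dg) = (f ∘ F) d(g ∘ F), substitute each coordinate x_i by F_i(u, v) in f_i, and replace dx_i by d F_i = (∂F_i/∂u) du + (∂F_i/∂v) dv.
  For the x component: f_1(F) = u*(2*v + 1); d F_1 = (-2*v - 1) du + (-2*u) dv
  For the y component: f_2(F) = -5; d F_2 = (0) du + (0) dv
  For the z component: f_3(F) = 5; d F_3 = (1) du + (0) dv
Combining and collecting du, dv coefficients:
  coeff of du: -4*u*v^2 - 4*u*v - u + 5
  coeff of dv: u^2*(-4*v - 2)
F^* omega = (-4*u*v^2 - 4*u*v - u + 5) du + (u^2*(-4*v - 2)) dv.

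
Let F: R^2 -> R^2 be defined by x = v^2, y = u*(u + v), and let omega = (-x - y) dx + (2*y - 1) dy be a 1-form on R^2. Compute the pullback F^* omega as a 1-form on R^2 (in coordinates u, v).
F^* omega = (4*u^3 + 6*u^2*v + 2*u*v^2 - 2*u - v) du + (2*u^3 - 2*u*v^2 - u - 2*v^3) dv

Using F^*(f dg) = (f ∘ F) d(g ∘ F), substitute each coordinate x_i by F_i(u, v) in f_i, and replace dx_i by d F_i = (∂F_i/∂u) du + (∂F_i/∂v) dv.
  For the x component: f_1(F) = -u^2 - u*v - v^2; d F_1 = (0) du + (2*v) dv
  For the y component: f_2(F) = 2*u^2 + 2*u*v - 1; d F_2 = (2*u + v) du + (u) dv
Combining and collecting du, dv coefficients:
  coeff of du: 4*u^3 + 6*u^2*v + 2*u*v^2 - 2*u - v
  coeff of dv: 2*u^3 - 2*u*v^2 - u - 2*v^3
F^* omega = (4*u^3 + 6*u^2*v + 2*u*v^2 - 2*u - v) du + (2*u^3 - 2*u*v^2 - u - 2*v^3) dv.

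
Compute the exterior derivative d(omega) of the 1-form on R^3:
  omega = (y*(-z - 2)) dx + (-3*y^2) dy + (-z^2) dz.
d(omega) = (z + 2) dx ∧ dy + (y) dx ∧ dz

For a 1-form omega = sum_i f_i dx_i, the exterior derivative is
  d(omega) = sum_{i < j} (∂f_j/∂x_i - ∂f_i/∂x_j) dx_i ∧ dx_j.
  coefficient of dx ∧ dy: ∂f_2/∂x - ∂f_1/∂y = ∂(-3*y^2)/∂x - ∂(y*(-z - 2))/∂y = z + 2
  coefficient of dx ∧ dz: ∂f_3/∂x - ∂f_1/∂z = ∂(-z^2)/∂x - ∂(y*(-z - 2))/∂z = y
Assembling: d(omega) = (z + 2) dx ∧ dy + (y) dx ∧ dz.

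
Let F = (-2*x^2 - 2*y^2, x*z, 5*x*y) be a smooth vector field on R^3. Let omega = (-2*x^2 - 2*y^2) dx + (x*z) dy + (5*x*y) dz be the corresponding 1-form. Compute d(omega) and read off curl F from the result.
d(omega) = (4*x) dy ∧ dz + (-5*y) dz ∧ dx + (4*y + z) dx ∧ dy; curl F = (4*x, -5*y, 4*y + z)

d omega = sum_{i<j} (∂f_j/∂x_i - ∂f_i/∂x_j) dx_i ∧ dx_j. Under the identification (dy ∧ dz, dz ∧ dx, dx ∧ dy) ↔ (e_x, e_y, e_z), the coefficients are exactly the components of curl F. Compute:
  ∂R/∂y - ∂Q/∂z = (5*x) - (x) = 4*x
  ∂P/∂z - ∂R/∂x = (0) - (5*y) = -5*y
  ∂Q/∂x - ∂P/∂y = (z) - (-4*y) = 4*y + z.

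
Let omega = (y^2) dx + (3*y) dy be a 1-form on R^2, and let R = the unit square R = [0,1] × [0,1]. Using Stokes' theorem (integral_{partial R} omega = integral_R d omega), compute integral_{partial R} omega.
integral_(partial R) omega = -1

Stokes: integral_partial_R omega = integral_R d omega with d omega = (∂Q/∂x - ∂P/∂y) dx ∧ dy.
  ∂Q/∂x = 0
  ∂P/∂y = 2*y
  integrand = ∂Q/∂x - ∂P/∂y = -2*y.
Integrating over R: integral_0^1 integral_0^1 (-2*y) dx dy = -1.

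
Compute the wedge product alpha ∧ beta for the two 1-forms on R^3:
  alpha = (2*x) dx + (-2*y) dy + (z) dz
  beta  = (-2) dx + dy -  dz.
alpha ∧ beta = (2*x - 4*y) dx ∧ dy + (-2*x + 2*z) dx ∧ dz + (2*y - z) dy ∧ dz

Distribute the wedge, using dx_i ∧ dx_j = -dx_j ∧ dx_i and dx_i ∧ dx_i = 0. For each pair (i, j) with i < j, the coefficient of dx_i ∧ dx_j in alpha ∧ beta is (alpha_i * beta_j - alpha_j * beta_i). Collecting: alpha ∧ beta = (2*x - 4*y) dx ∧ dy + (-2*x + 2*z) dx ∧ dz + (2*y - z) dy ∧ dz.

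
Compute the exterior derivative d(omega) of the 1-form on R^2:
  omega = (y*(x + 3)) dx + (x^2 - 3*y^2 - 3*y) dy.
d(omega) = (x - 3) dx ∧ dy

For a 1-form omega = sum_i f_i dx_i, the exterior derivative is
  d(omega) = sum_{i < j} (∂f_j/∂x_i - ∂f_i/∂x_j) dx_i ∧ dx_j.
  coefficient of dx ∧ dy: ∂f_2/∂x - ∂f_1/∂y = ∂(x^2 - 3*y^2 - 3*y)/∂x - ∂(y*(x + 3))/∂y = x - 3
Assembling: d(omega) = (x - 3) dx ∧ dy.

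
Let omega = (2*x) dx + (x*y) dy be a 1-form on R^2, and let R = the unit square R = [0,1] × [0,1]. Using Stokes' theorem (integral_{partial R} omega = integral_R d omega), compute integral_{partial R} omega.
integral_(partial R) omega = 1/2

Stokes: integral_partial_R omega = integral_R d omega with d omega = (∂Q/∂x - ∂P/∂y) dx ∧ dy.
  ∂Q/∂x = y
  ∂P/∂y = 0
  integrand = ∂Q/∂x - ∂P/∂y = y.
Integrating over R: integral_0^1 integral_0^1 (y) dx dy = 1/2.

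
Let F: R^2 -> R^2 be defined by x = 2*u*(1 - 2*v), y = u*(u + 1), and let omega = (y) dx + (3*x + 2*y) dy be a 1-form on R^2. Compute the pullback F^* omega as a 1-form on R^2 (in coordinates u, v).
F^* omega = (2*u*(2*u^2 - 14*u*v + 10*u - 8*v + 5)) du + (4*u^2*(-u - 1)) dv

Using F^*(f dg) = (f ∘ F) d(g ∘ F), substitute each coordinate x_i by F_i(u, v) in f_i, and replace dx_i by d F_i = (∂F_i/∂u) du + (∂F_i/∂v) dv.
  For the x component: f_1(F) = u*(u + 1); d F_1 = (2 - 4*v) du + (-4*u) dv
  For the y component: f_2(F) = 2*u*(u - 6*v + 4); d F_2 = (2*u + 1) du + (0) dv
Combining and collecting du, dv coefficients:
  coeff of du: 2*u*(2*u^2 - 14*u*v + 10*u - 8*v + 5)
  coeff of dv: 4*u^2*(-u - 1)
F^* omega = (2*u*(2*u^2 - 14*u*v + 10*u - 8*v + 5)) du + (4*u^2*(-u - 1)) dv.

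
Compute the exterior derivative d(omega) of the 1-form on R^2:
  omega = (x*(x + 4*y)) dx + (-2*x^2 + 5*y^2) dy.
d(omega) = (-8*x) dx ∧ dy

For a 1-form omega = sum_i f_i dx_i, the exterior derivative is
  d(omega) = sum_{i < j} (∂f_j/∂x_i - ∂f_i/∂x_j) dx_i ∧ dx_j.
  coefficient of dx ∧ dy: ∂f_2/∂x - ∂f_1/∂y = ∂(-2*x^2 + 5*y^2)/∂x - ∂(x*(x + 4*y))/∂y = -8*x
Assembling: d(omega) = (-8*x) dx ∧ dy.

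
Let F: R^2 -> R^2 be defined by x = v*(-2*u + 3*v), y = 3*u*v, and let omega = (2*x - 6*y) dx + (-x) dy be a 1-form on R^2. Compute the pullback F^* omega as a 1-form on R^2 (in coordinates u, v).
F^* omega = (v^2*(50*u - 21*v)) du + (v*(50*u^2 - 153*u*v + 36*v^2)) dv

Using F^*(f dg) = (f ∘ F) d(g ∘ F), substitute each coordinate x_i by F_i(u, v) in f_i, and replace dx_i by d F_i = (∂F_i/∂u) du + (∂F_i/∂v) dv.
  For the x component: f_1(F) = 2*v*(-11*u + 3*v); d F_1 = (-2*v) du + (-2*u + 6*v) dv
  For the y component: f_2(F) = v*(2*u - 3*v); d F_2 = (3*v) du + (3*u) dv
Combining and collecting du, dv coefficients:
  coeff of du: v^2*(50*u - 21*v)
  coeff of dv: v*(50*u^2 - 153*u*v + 36*v^2)
F^* omega = (v^2*(50*u - 21*v)) du + (v*(50*u^2 - 153*u*v + 36*v^2)) dv.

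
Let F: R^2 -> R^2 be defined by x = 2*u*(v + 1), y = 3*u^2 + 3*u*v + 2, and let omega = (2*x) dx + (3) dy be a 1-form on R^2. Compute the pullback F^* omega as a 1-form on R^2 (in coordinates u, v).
F^* omega = (8*u*v^2 + 16*u*v + 26*u + 9*v) du + (u*(8*u*v + 8*u + 9)) dv

Using F^*(f dg) = (f ∘ F) d(g ∘ F), substitute each coordinate x_i by F_i(u, v) in f_i, and replace dx_i by d F_i = (∂F_i/∂u) du + (∂F_i/∂v) dv.
  For the x component: f_1(F) = 4*u*(v + 1); d F_1 = (2*v + 2) du + (2*u) dv
  For the y component: f_2(F) = 3; d F_2 = (6*u + 3*v) du + (3*u) dv
Combining and collecting du, dv coefficients:
  coeff of du: 8*u*v^2 + 16*u*v + 26*u + 9*v
  coeff of dv: u*(8*u*v + 8*u + 9)
F^* omega = (8*u*v^2 + 16*u*v + 26*u + 9*v) du + (u*(8*u*v + 8*u + 9)) dv.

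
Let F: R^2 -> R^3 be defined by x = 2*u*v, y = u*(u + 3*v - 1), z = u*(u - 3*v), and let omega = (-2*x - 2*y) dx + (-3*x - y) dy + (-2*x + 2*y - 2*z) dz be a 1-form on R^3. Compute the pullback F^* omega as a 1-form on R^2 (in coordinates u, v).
F^* omega = (u*(-2*u^2 - 9*u*v - u - 71*v^2 + 22*v - 1)) du + (u^2*(-7*u - 71*v + 13)) dv

Using F^*(f dg) = (f ∘ F) d(g ∘ F), substitute each coordinate x_i by F_i(u, v) in f_i, and replace dx_i by d F_i = (∂F_i/∂u) du + (∂F_i/∂v) dv.
  For the x component: f_1(F) = 2*u*(-u - 5*v + 1); d F_1 = (2*v) du + (2*u) dv
  For the y component: f_2(F) = u*(-u - 9*v + 1); d F_2 = (2*u + 3*v - 1) du + (3*u) dv
  For the z component: f_3(F) = 2*u*(4*v - 1); d F_3 = (2*u - 3*v) du + (-3*u) dv
Combining and collecting du, dv coefficients:
  coeff of du: u*(-2*u^2 - 9*u*v - u - 71*v^2 + 22*v - 1)
  coeff of dv: u^2*(-7*u - 71*v + 13)
F^* omega = (u*(-2*u^2 - 9*u*v - u - 71*v^2 + 22*v - 1)) du + (u^2*(-7*u - 71*v + 13)) dv.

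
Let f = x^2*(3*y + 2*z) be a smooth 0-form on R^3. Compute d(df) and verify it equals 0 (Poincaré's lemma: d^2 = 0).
d(df) = 0

Step 1: df = sum_i (∂f/∂x_i) dx_i = (2*x*(3*y + 2*z)) dx + (3*x^2) dy + (2*x^2) dz.
Step 2: Apply d again. Using the 1-form formula, the coefficient of dx ∧ dy in d(df) is ∂^2 f/∂x ∂y - ∂^2 f/∂y ∂x = (6*x) - (6*x) = 0 (equality of mixed partials for smooth f).
Similarly for dx ∧ dz and dy ∧ dz — all coefficients vanish. So d(df) = 0.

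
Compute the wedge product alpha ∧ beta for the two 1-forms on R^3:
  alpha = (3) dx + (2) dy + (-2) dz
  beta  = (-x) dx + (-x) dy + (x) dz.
alpha ∧ beta = (-x) dx ∧ dy + (x) dx ∧ dz

Distribute the wedge, using dx_i ∧ dx_j = -dx_j ∧ dx_i and dx_i ∧ dx_i = 0. For each pair (i, j) with i < j, the coefficient of dx_i ∧ dx_j in alpha ∧ beta is (alpha_i * beta_j - alpha_j * beta_i). Collecting: alpha ∧ beta = (-x) dx ∧ dy + (x) dx ∧ dz.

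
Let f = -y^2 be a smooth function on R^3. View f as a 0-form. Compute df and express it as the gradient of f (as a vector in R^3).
df = (0) dx + (-2*y) dy + (0) dz; grad f = (0, -2*y, 0)

For a 0-form f, d f = (∂f/∂x) dx + (∂f/∂y) dy + (∂f/∂z) dz. The components of the vector representation are exactly the entries of grad f in Cartesian coordinates:
  ∂f/∂x = 0
  ∂f/∂y = -2*y
  ∂f/∂z = 0.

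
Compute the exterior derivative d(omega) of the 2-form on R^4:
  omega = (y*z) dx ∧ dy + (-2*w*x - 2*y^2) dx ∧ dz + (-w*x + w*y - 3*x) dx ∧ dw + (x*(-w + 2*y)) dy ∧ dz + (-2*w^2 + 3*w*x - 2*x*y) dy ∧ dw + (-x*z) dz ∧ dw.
d(omega) = (-w + 7*y) dx ∧ dy ∧ dz + (-2*x - z) dx ∧ dz ∧ dw + (2*w - 2*y) dx ∧ dy ∧ dw + (-x) dy ∧ dz ∧ dw

For a 2-form omega = sum_{i<j} g_{ij} dx_i ∧ dx_j, the exterior derivative is
  d(omega) = sum_{i<j} d(g_{ij}) ∧ dx_i ∧ dx_j = sum_{i<j, k} (∂g_{ij}/∂x_k) dx_k ∧ dx_i ∧ dx_j.
Expand each term, using dx_k ∧ dx_i ∧ dx_j = sgn(permutation) dx_{(a)} ∧ dx_{(b)} ∧ dx_{(c)} with (a < b < c) sorted:
  d(y*z) includes (∂/∂z)(y*z) dz = (y) dz, which multiplied by dx ∧ dy gives (y) dx ∧ dy ∧ dz
  d(-2*w*x - 2*y^2) includes (∂/∂y)(-2*w*x - 2*y^2) dy = (-4*y) dy, which multiplied by dx ∧ dz gives (4*y) dx ∧ dy ∧ dz
  d(-2*w*x - 2*y^2) includes (∂/∂w)(-2*w*x - 2*y^2) dw = (-2*x) dw, which multiplied by dx ∧ dz gives (-2*x) dx ∧ dz ∧ dw
  d(-w*x + w*y - 3*x) includes (∂/∂y)(-w*x + w*y - 3*x) dy = (w) dy, which multiplied by dx ∧ dw gives (-w) dx ∧ dy ∧ dw
  d(x*(-w + 2*y)) includes (∂/∂x)(x*(-w + 2*y)) dx = (-w + 2*y) dx, which multiplied by dy ∧ dz gives (-w + 2*y) dx ∧ dy ∧ dz
  d(x*(-w + 2*y)) includes (∂/∂w)(x*(-w + 2*y)) dw = (-x) dw, which multiplied by dy ∧ dz gives (-x) dy ∧ dz ∧ dw
  d(-2*w^2 + 3*w*x - 2*x*y) includes (∂/∂x)(-2*w^2 + 3*w*x - 2*x*y) dx = (3*w - 2*y) dx, which multiplied by dy ∧ dw gives (3*w - 2*y) dx ∧ dy ∧ dw
  d(-x*z) includes (∂/∂x)(-x*z) dx = (-z) dx, which multiplied by dz ∧ dw gives (-z) dx ∧ dz ∧ dw
Collecting like 3-forms: d(omega) = (-w + 7*y) dx ∧ dy ∧ dz + (-2*x - z) dx ∧ dz ∧ dw + (2*w - 2*y) dx ∧ dy ∧ dw + (-x) dy ∧ dz ∧ dw.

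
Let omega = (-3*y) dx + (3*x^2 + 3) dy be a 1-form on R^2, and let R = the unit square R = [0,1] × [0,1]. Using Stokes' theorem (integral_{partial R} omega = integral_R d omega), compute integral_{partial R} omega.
integral_(partial R) omega = 6

Stokes: integral_partial_R omega = integral_R d omega with d omega = (∂Q/∂x - ∂P/∂y) dx ∧ dy.
  ∂Q/∂x = 6*x
  ∂P/∂y = -3
  integrand = ∂Q/∂x - ∂P/∂y = 6*x + 3.
Integrating over R: integral_0^1 integral_0^1 (6*x + 3) dx dy = 6.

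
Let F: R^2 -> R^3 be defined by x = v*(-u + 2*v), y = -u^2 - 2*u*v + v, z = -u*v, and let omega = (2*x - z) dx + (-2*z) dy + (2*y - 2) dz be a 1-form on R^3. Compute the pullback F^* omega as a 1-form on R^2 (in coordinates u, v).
F^* omega = (v*(-2*u^2 + u*v - 4*v^2 - 2*v + 2)) du + (2*u^3 + u^2*v - 8*u*v^2 + 2*u + 16*v^3) dv

Using F^*(f dg) = (f ∘ F) d(g ∘ F), substitute each coordinate x_i by F_i(u, v) in f_i, and replace dx_i by d F_i = (∂F_i/∂u) du + (∂F_i/∂v) dv.
  For the x component: f_1(F) = v*(-u + 4*v); d F_1 = (-v) du + (-u + 4*v) dv
  For the y component: f_2(F) = 2*u*v; d F_2 = (-2*u - 2*v) du + (1 - 2*u) dv
  For the z component: f_3(F) = -2*u^2 - 4*u*v + 2*v - 2; d F_3 = (-v) du + (-u) dv
Combining and collecting du, dv coefficients:
  coeff of du: v*(-2*u^2 + u*v - 4*v^2 - 2*v + 2)
  coeff of dv: 2*u^3 + u^2*v - 8*u*v^2 + 2*u + 16*v^3
F^* omega = (v*(-2*u^2 + u*v - 4*v^2 - 2*v + 2)) du + (2*u^3 + u^2*v - 8*u*v^2 + 2*u + 16*v^3) dv.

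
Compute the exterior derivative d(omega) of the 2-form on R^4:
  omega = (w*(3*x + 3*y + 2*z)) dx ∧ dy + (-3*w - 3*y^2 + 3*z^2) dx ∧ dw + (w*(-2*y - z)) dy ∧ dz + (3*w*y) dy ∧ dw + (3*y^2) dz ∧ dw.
d(omega) = (2*w) dx ∧ dy ∧ dz + (3*x + 9*y + 2*z) dx ∧ dy ∧ dw + (-6*z) dx ∧ dz ∧ dw + (4*y - z) dy ∧ dz ∧ dw

For a 2-form omega = sum_{i<j} g_{ij} dx_i ∧ dx_j, the exterior derivative is
  d(omega) = sum_{i<j} d(g_{ij}) ∧ dx_i ∧ dx_j = sum_{i<j, k} (∂g_{ij}/∂x_k) dx_k ∧ dx_i ∧ dx_j.
Expand each term, using dx_k ∧ dx_i ∧ dx_j = sgn(permutation) dx_{(a)} ∧ dx_{(b)} ∧ dx_{(c)} with (a < b < c) sorted:
  d(w*(3*x + 3*y + 2*z)) includes (∂/∂z)(w*(3*x + 3*y + 2*z)) dz = (2*w) dz, which multiplied by dx ∧ dy gives (2*w) dx ∧ dy ∧ dz
  d(w*(3*x + 3*y + 2*z)) includes (∂/∂w)(w*(3*x + 3*y + 2*z)) dw = (3*x + 3*y + 2*z) dw, which multiplied by dx ∧ dy gives (3*x + 3*y + 2*z) dx ∧ dy ∧ dw
  d(-3*w - 3*y^2 + 3*z^2) includes (∂/∂y)(-3*w - 3*y^2 + 3*z^2) dy = (-6*y) dy, which multiplied by dx ∧ dw gives (6*y) dx ∧ dy ∧ dw
  d(-3*w - 3*y^2 + 3*z^2) includes (∂/∂z)(-3*w - 3*y^2 + 3*z^2) dz = (6*z) dz, which multiplied by dx ∧ dw gives (-6*z) dx ∧ dz ∧ dw
  d(w*(-2*y - z)) includes (∂/∂w)(w*(-2*y - z)) dw = (-2*y - z) dw, which multiplied by dy ∧ dz gives (-2*y - z) dy ∧ dz ∧ dw
  d(3*y^2) includes (∂/∂y)(3*y^2) dy = (6*y) dy, which multiplied by dz ∧ dw gives (6*y) dy ∧ dz ∧ dw
Collecting like 3-forms: d(omega) = (2*w) dx ∧ dy ∧ dz + (3*x + 9*y + 2*z) dx ∧ dy ∧ dw + (-6*z) dx ∧ dz ∧ dw + (4*y - z) dy ∧ dz ∧ dw.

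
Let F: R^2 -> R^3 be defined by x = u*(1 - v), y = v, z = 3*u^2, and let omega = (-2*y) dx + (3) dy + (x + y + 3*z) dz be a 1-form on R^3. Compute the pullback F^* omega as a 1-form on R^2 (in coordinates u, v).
F^* omega = (54*u^3 - 6*u^2*v + 6*u^2 + 6*u*v + 2*v^2 - 2*v) du + (2*u*v + 3) dv

Using F^*(f dg) = (f ∘ F) d(g ∘ F), substitute each coordinate x_i by F_i(u, v) in f_i, and replace dx_i by d F_i = (∂F_i/∂u) du + (∂F_i/∂v) dv.
  For the x component: f_1(F) = -2*v; d F_1 = (1 - v) du + (-u) dv
  For the y component: f_2(F) = 3; d F_2 = (0) du + (1) dv
  For the z component: f_3(F) = 9*u^2 - u*v + u + v; d F_3 = (6*u) du + (0) dv
Combining and collecting du, dv coefficients:
  coeff of du: 54*u^3 - 6*u^2*v + 6*u^2 + 6*u*v + 2*v^2 - 2*v
  coeff of dv: 2*u*v + 3
F^* omega = (54*u^3 - 6*u^2*v + 6*u^2 + 6*u*v + 2*v^2 - 2*v) du + (2*u*v + 3) dv.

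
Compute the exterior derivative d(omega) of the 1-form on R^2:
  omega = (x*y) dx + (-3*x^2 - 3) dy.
d(omega) = (-7*x) dx ∧ dy

For a 1-form omega = sum_i f_i dx_i, the exterior derivative is
  d(omega) = sum_{i < j} (∂f_j/∂x_i - ∂f_i/∂x_j) dx_i ∧ dx_j.
  coefficient of dx ∧ dy: ∂f_2/∂x - ∂f_1/∂y = ∂(-3*x^2 - 3)/∂x - ∂(x*y)/∂y = -7*x
Assembling: d(omega) = (-7*x) dx ∧ dy.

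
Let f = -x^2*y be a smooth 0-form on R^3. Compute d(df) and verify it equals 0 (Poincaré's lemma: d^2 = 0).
d(df) = 0

Step 1: df = sum_i (∂f/∂x_i) dx_i = (-2*x*y) dx + (-x^2) dy + (0) dz.
Step 2: Apply d again. Using the 1-form formula, the coefficient of dx ∧ dy in d(df) is ∂^2 f/∂x ∂y - ∂^2 f/∂y ∂x = (-2*x) - (-2*x) = 0 (equality of mixed partials for smooth f).
Similarly for dx ∧ dz and dy ∧ dz — all coefficients vanish. So d(df) = 0.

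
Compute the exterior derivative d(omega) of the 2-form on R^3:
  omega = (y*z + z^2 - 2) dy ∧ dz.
d(omega) = 0

For a 2-form omega = sum_{i<j} g_{ij} dx_i ∧ dx_j, the exterior derivative is
  d(omega) = sum_{i<j} d(g_{ij}) ∧ dx_i ∧ dx_j = sum_{i<j, k} (∂g_{ij}/∂x_k) dx_k ∧ dx_i ∧ dx_j.
Expand each term, using dx_k ∧ dx_i ∧ dx_j = sgn(permutation) dx_{(a)} ∧ dx_{(b)} ∧ dx_{(c)} with (a < b < c) sorted:

Collecting like 3-forms: d(omega) = 0.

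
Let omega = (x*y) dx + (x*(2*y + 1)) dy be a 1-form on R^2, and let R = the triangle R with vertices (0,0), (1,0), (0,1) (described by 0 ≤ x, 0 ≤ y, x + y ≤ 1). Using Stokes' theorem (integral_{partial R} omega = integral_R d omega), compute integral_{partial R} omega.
integral_(partial R) omega = 2/3

Stokes: integral_partial_R omega = integral_R d omega with d omega = (∂Q/∂x - ∂P/∂y) dx ∧ dy.
  ∂Q/∂x = 2*y + 1
  ∂P/∂y = x
  integrand = ∂Q/∂x - ∂P/∂y = -x + 2*y + 1.
Integrating over R: integral_0^1 integral_0^{1-x} (-x + 2*y + 1) dy dx = 2/3.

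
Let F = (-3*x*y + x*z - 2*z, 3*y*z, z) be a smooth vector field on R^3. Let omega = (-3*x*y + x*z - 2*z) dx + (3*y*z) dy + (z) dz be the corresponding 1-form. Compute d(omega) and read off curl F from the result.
d(omega) = (-3*y) dy ∧ dz + (x - 2) dz ∧ dx + (3*x) dx ∧ dy; curl F = (-3*y, x - 2, 3*x)

d omega = sum_{i<j} (∂f_j/∂x_i - ∂f_i/∂x_j) dx_i ∧ dx_j. Under the identification (dy ∧ dz, dz ∧ dx, dx ∧ dy) ↔ (e_x, e_y, e_z), the coefficients are exactly the components of curl F. Compute:
  ∂R/∂y - ∂Q/∂z = (0) - (3*y) = -3*y
  ∂P/∂z - ∂R/∂x = (x - 2) - (0) = x - 2
  ∂Q/∂x - ∂P/∂y = (0) - (-3*x) = 3*x.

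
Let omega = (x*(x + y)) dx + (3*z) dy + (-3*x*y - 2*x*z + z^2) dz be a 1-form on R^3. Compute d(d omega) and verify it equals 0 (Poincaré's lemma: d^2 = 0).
d(d omega) = 0

Step 1: d omega = sum_{i<j} (∂f_j/∂x_i - ∂f_i/∂x_j) dx_i ∧ dx_j:
  coeff of dx ∧ dy: -x
  coeff of dx ∧ dz: -3*y - 2*z
  coeff of dy ∧ dz: -3*x - 3
Step 2: Apply d again to each 2-form coefficient. The only possible 3-form in R^3 is dx ∧ dy ∧ dz, with coefficient
  ∂(coeff of dy∧dz)/∂x - ∂(coeff of dx∧dz)/∂y + ∂(coeff of dx∧dy)/∂z
  = ∂/∂x (-3*x - 3) - ∂/∂y (-3*y - 2*z) + ∂/∂z (-x).
Each of these terms simplifies to sums of mixed partials that cancel in pairs. The result is 0 (by equality of mixed partials for smooth functions — Schwarz / Clairaut).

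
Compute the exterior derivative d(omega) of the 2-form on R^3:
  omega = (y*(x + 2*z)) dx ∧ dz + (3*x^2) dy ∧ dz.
d(omega) = (5*x - 2*z) dx ∧ dy ∧ dz

For a 2-form omega = sum_{i<j} g_{ij} dx_i ∧ dx_j, the exterior derivative is
  d(omega) = sum_{i<j} d(g_{ij}) ∧ dx_i ∧ dx_j = sum_{i<j, k} (∂g_{ij}/∂x_k) dx_k ∧ dx_i ∧ dx_j.
Expand each term, using dx_k ∧ dx_i ∧ dx_j = sgn(permutation) dx_{(a)} ∧ dx_{(b)} ∧ dx_{(c)} with (a < b < c) sorted:
  d(y*(x + 2*z)) includes (∂/∂y)(y*(x + 2*z)) dy = (x + 2*z) dy, which multiplied by dx ∧ dz gives (-x - 2*z) dx ∧ dy ∧ dz
  d(3*x^2) includes (∂/∂x)(3*x^2) dx = (6*x) dx, which multiplied by dy ∧ dz gives (6*x) dx ∧ dy ∧ dz
Collecting like 3-forms: d(omega) = (5*x - 2*z) dx ∧ dy ∧ dz.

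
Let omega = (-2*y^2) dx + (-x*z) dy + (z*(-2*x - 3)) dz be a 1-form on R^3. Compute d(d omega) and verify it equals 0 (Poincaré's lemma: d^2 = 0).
d(d omega) = 0

Step 1: d omega = sum_{i<j} (∂f_j/∂x_i - ∂f_i/∂x_j) dx_i ∧ dx_j:
  coeff of dx ∧ dy: 4*y - z
  coeff of dx ∧ dz: -2*z
  coeff of dy ∧ dz: x
Step 2: Apply d again to each 2-form coefficient. The only possible 3-form in R^3 is dx ∧ dy ∧ dz, with coefficient
  ∂(coeff of dy∧dz)/∂x - ∂(coeff of dx∧dz)/∂y + ∂(coeff of dx∧dy)/∂z
  = ∂/∂x (x) - ∂/∂y (-2*z) + ∂/∂z (4*y - z).
Each of these terms simplifies to sums of mixed partials that cancel in pairs. The result is 0 (by equality of mixed partials for smooth functions — Schwarz / Clairaut).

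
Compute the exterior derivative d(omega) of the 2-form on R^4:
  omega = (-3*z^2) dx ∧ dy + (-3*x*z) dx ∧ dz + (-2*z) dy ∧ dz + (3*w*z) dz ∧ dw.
d(omega) = (-6*z) dx ∧ dy ∧ dz

For a 2-form omega = sum_{i<j} g_{ij} dx_i ∧ dx_j, the exterior derivative is
  d(omega) = sum_{i<j} d(g_{ij}) ∧ dx_i ∧ dx_j = sum_{i<j, k} (∂g_{ij}/∂x_k) dx_k ∧ dx_i ∧ dx_j.
Expand each term, using dx_k ∧ dx_i ∧ dx_j = sgn(permutation) dx_{(a)} ∧ dx_{(b)} ∧ dx_{(c)} with (a < b < c) sorted:
  d(-3*z^2) includes (∂/∂z)(-3*z^2) dz = (-6*z) dz, which multiplied by dx ∧ dy gives (-6*z) dx ∧ dy ∧ dz
Collecting like 3-forms: d(omega) = (-6*z) dx ∧ dy ∧ dz.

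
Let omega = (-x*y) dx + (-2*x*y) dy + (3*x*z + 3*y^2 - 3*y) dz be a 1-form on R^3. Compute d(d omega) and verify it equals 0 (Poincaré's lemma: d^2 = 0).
d(d omega) = 0

Step 1: d omega = sum_{i<j} (∂f_j/∂x_i - ∂f_i/∂x_j) dx_i ∧ dx_j:
  coeff of dx ∧ dy: x - 2*y
  coeff of dx ∧ dz: 3*z
  coeff of dy ∧ dz: 6*y - 3
Step 2: Apply d again to each 2-form coefficient. The only possible 3-form in R^3 is dx ∧ dy ∧ dz, with coefficient
  ∂(coeff of dy∧dz)/∂x - ∂(coeff of dx∧dz)/∂y + ∂(coeff of dx∧dy)/∂z
  = ∂/∂x (6*y - 3) - ∂/∂y (3*z) + ∂/∂z (x - 2*y).
Each of these terms simplifies to sums of mixed partials that cancel in pairs. The result is 0 (by equality of mixed partials for smooth functions — Schwarz / Clairaut).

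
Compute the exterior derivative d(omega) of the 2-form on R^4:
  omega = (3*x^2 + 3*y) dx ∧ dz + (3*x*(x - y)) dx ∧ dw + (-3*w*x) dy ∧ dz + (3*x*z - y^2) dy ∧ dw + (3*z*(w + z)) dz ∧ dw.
d(omega) = (-3*w - 3) dx ∧ dy ∧ dz + (3*x + 3*z) dx ∧ dy ∧ dw + (-6*x) dy ∧ dz ∧ dw

For a 2-form omega = sum_{i<j} g_{ij} dx_i ∧ dx_j, the exterior derivative is
  d(omega) = sum_{i<j} d(g_{ij}) ∧ dx_i ∧ dx_j = sum_{i<j, k} (∂g_{ij}/∂x_k) dx_k ∧ dx_i ∧ dx_j.
Expand each term, using dx_k ∧ dx_i ∧ dx_j = sgn(permutation) dx_{(a)} ∧ dx_{(b)} ∧ dx_{(c)} with (a < b < c) sorted:
  d(3*x^2 + 3*y) includes (∂/∂y)(3*x^2 + 3*y) dy = (3) dy, which multiplied by dx ∧ dz gives (-3) dx ∧ dy ∧ dz
  d(3*x*(x - y)) includes (∂/∂y)(3*x*(x - y)) dy = (-3*x) dy, which multiplied by dx ∧ dw gives (3*x) dx ∧ dy ∧ dw
  d(-3*w*x) includes (∂/∂x)(-3*w*x) dx = (-3*w) dx, which multiplied by dy ∧ dz gives (-3*w) dx ∧ dy ∧ dz
  d(-3*w*x) includes (∂/∂w)(-3*w*x) dw = (-3*x) dw, which multiplied by dy ∧ dz gives (-3*x) dy ∧ dz ∧ dw
  d(3*x*z - y^2) includes (∂/∂x)(3*x*z - y^2) dx = (3*z) dx, which multiplied by dy ∧ dw gives (3*z) dx ∧ dy ∧ dw
  d(3*x*z - y^2) includes (∂/∂z)(3*x*z - y^2) dz = (3*x) dz, which multiplied by dy ∧ dw gives (-3*x) dy ∧ dz ∧ dw
Collecting like 3-forms: d(omega) = (-3*w - 3) dx ∧ dy ∧ dz + (3*x + 3*z) dx ∧ dy ∧ dw + (-6*x) dy ∧ dz ∧ dw.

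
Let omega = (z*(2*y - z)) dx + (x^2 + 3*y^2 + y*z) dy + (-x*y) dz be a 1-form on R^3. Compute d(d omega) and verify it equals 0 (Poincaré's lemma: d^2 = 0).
d(d omega) = 0

Step 1: d omega = sum_{i<j} (∂f_j/∂x_i - ∂f_i/∂x_j) dx_i ∧ dx_j:
  coeff of dx ∧ dy: 2*x - 2*z
  coeff of dx ∧ dz: -3*y + 2*z
  coeff of dy ∧ dz: -x - y
Step 2: Apply d again to each 2-form coefficient. The only possible 3-form in R^3 is dx ∧ dy ∧ dz, with coefficient
  ∂(coeff of dy∧dz)/∂x - ∂(coeff of dx∧dz)/∂y + ∂(coeff of dx∧dy)/∂z
  = ∂/∂x (-x - y) - ∂/∂y (-3*y + 2*z) + ∂/∂z (2*x - 2*z).
Each of these terms simplifies to sums of mixed partials that cancel in pairs. The result is 0 (by equality of mixed partials for smooth functions — Schwarz / Clairaut).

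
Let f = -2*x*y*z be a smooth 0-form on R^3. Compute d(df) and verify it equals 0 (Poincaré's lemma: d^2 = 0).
d(df) = 0

Step 1: df = sum_i (∂f/∂x_i) dx_i = (-2*y*z) dx + (-2*x*z) dy + (-2*x*y) dz.
Step 2: Apply d again. Using the 1-form formula, the coefficient of dx ∧ dy in d(df) is ∂^2 f/∂x ∂y - ∂^2 f/∂y ∂x = (-2*z) - (-2*z) = 0 (equality of mixed partials for smooth f).
Similarly for dx ∧ dz and dy ∧ dz — all coefficients vanish. So d(df) = 0.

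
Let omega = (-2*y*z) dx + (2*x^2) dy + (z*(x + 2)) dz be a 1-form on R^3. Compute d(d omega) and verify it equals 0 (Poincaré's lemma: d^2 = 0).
d(d omega) = 0

Step 1: d omega = sum_{i<j} (∂f_j/∂x_i - ∂f_i/∂x_j) dx_i ∧ dx_j:
  coeff of dx ∧ dy: 4*x + 2*z
  coeff of dx ∧ dz: 2*y + z
  coeff of dy ∧ dz: 0
Step 2: Apply d again to each 2-form coefficient. The only possible 3-form in R^3 is dx ∧ dy ∧ dz, with coefficient
  ∂(coeff of dy∧dz)/∂x - ∂(coeff of dx∧dz)/∂y + ∂(coeff of dx∧dy)/∂z
  = ∂/∂x (0) - ∂/∂y (2*y + z) + ∂/∂z (4*x + 2*z).
Each of these terms simplifies to sums of mixed partials that cancel in pairs. The result is 0 (by equality of mixed partials for smooth functions — Schwarz / Clairaut).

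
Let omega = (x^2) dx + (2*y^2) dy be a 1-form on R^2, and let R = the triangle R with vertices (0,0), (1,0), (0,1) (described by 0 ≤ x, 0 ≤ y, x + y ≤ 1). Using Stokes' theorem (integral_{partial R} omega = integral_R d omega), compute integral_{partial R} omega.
integral_(partial R) omega = 0

Stokes: integral_partial_R omega = integral_R d omega with d omega = (∂Q/∂x - ∂P/∂y) dx ∧ dy.
  ∂Q/∂x = 0
  ∂P/∂y = 0
  integrand = ∂Q/∂x - ∂P/∂y = 0.
Integrating over R: integral_0^1 integral_0^{1-x} (0) dy dx = 0.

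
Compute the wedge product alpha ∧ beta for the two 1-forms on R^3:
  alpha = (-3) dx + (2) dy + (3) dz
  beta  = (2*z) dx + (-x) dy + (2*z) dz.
alpha ∧ beta = (3*x - 4*z) dx ∧ dy + (-12*z) dx ∧ dz + (3*x + 4*z) dy ∧ dz

Distribute the wedge, using dx_i ∧ dx_j = -dx_j ∧ dx_i and dx_i ∧ dx_i = 0. For each pair (i, j) with i < j, the coefficient of dx_i ∧ dx_j in alpha ∧ beta is (alpha_i * beta_j - alpha_j * beta_i). Collecting: alpha ∧ beta = (3*x - 4*z) dx ∧ dy + (-12*z) dx ∧ dz + (3*x + 4*z) dy ∧ dz.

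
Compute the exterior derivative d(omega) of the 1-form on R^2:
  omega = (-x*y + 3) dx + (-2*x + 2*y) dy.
d(omega) = (x - 2) dx ∧ dy

For a 1-form omega = sum_i f_i dx_i, the exterior derivative is
  d(omega) = sum_{i < j} (∂f_j/∂x_i - ∂f_i/∂x_j) dx_i ∧ dx_j.
  coefficient of dx ∧ dy: ∂f_2/∂x - ∂f_1/∂y = ∂(-2*x + 2*y)/∂x - ∂(-x*y + 3)/∂y = x - 2
Assembling: d(omega) = (x - 2) dx ∧ dy.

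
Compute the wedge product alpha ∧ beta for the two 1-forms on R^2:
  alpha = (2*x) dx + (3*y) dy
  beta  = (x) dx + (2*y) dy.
alpha ∧ beta = (x*y) dx ∧ dy

Distribute the wedge, using dx_i ∧ dx_j = -dx_j ∧ dx_i and dx_i ∧ dx_i = 0. For each pair (i, j) with i < j, the coefficient of dx_i ∧ dx_j in alpha ∧ beta is (alpha_i * beta_j - alpha_j * beta_i). Collecting: alpha ∧ beta = (x*y) dx ∧ dy.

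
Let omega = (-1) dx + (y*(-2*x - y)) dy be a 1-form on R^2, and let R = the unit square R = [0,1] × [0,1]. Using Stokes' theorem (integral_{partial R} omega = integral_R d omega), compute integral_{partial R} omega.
integral_(partial R) omega = -1

Stokes: integral_partial_R omega = integral_R d omega with d omega = (∂Q/∂x - ∂P/∂y) dx ∧ dy.
  ∂Q/∂x = -2*y
  ∂P/∂y = 0
  integrand = ∂Q/∂x - ∂P/∂y = -2*y.
Integrating over R: integral_0^1 integral_0^1 (-2*y) dx dy = -1.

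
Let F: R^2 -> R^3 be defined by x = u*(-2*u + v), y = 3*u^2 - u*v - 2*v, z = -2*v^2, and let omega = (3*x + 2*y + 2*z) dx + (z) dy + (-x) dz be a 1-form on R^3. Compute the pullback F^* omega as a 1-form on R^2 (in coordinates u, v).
F^* omega = (v*(-4*u^2 + 5*u*v + 16*u - 2*v^2 - 4*v)) du + (v*(-7*u^2 + 2*u*v - 4*u + 4*v)) dv

Using F^*(f dg) = (f ∘ F) d(g ∘ F), substitute each coordinate x_i by F_i(u, v) in f_i, and replace dx_i by d F_i = (∂F_i/∂u) du + (∂F_i/∂v) dv.
  For the x component: f_1(F) = v*(u - 4*v - 4); d F_1 = (-4*u + v) du + (u) dv
  For the y component: f_2(F) = -2*v^2; d F_2 = (6*u - v) du + (-u - 2) dv
  For the z component: f_3(F) = u*(2*u - v); d F_3 = (0) du + (-4*v) dv
Combining and collecting du, dv coefficients:
  coeff of du: v*(-4*u^2 + 5*u*v + 16*u - 2*v^2 - 4*v)
  coeff of dv: v*(-7*u^2 + 2*u*v - 4*u + 4*v)
F^* omega = (v*(-4*u^2 + 5*u*v + 16*u - 2*v^2 - 4*v)) du + (v*(-7*u^2 + 2*u*v - 4*u + 4*v)) dv.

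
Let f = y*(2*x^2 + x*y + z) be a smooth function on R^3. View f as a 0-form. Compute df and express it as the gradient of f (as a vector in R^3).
df = (y*(4*x + y)) dx + (2*x^2 + 2*x*y + z) dy + (y) dz; grad f = (y*(4*x + y), 2*x^2 + 2*x*y + z, y)

For a 0-form f, d f = (∂f/∂x) dx + (∂f/∂y) dy + (∂f/∂z) dz. The components of the vector representation are exactly the entries of grad f in Cartesian coordinates:
  ∂f/∂x = y*(4*x + y)
  ∂f/∂y = 2*x^2 + 2*x*y + z
  ∂f/∂z = y.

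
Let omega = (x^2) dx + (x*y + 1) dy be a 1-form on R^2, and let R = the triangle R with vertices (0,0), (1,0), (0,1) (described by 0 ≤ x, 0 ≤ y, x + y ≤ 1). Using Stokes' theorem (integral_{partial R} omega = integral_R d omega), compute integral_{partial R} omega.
integral_(partial R) omega = 1/6

Stokes: integral_partial_R omega = integral_R d omega with d omega = (∂Q/∂x - ∂P/∂y) dx ∧ dy.
  ∂Q/∂x = y
  ∂P/∂y = 0
  integrand = ∂Q/∂x - ∂P/∂y = y.
Integrating over R: integral_0^1 integral_0^{1-x} (y) dy dx = 1/6.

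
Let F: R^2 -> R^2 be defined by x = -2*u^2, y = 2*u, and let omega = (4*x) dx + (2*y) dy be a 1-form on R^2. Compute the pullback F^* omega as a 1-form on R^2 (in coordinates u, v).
F^* omega = (32*u^3 + 8*u) du

Using F^*(f dg) = (f ∘ F) d(g ∘ F), substitute each coordinate x_i by F_i(u, v) in f_i, and replace dx_i by d F_i = (∂F_i/∂u) du + (∂F_i/∂v) dv.
  For the x component: f_1(F) = -8*u^2; d F_1 = (-4*u) du + (0) dv
  For the y component: f_2(F) = 4*u; d F_2 = (2) du + (0) dv
Combining and collecting du, dv coefficients:
  coeff of du: 32*u^3 + 8*u
  coeff of dv: 0
F^* omega = (32*u^3 + 8*u) du.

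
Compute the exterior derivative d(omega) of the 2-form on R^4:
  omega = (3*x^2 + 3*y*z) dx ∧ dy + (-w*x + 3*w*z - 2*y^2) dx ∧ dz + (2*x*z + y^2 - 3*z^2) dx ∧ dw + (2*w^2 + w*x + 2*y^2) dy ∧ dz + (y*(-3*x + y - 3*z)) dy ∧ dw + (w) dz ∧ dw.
d(omega) = (w + 7*y) dx ∧ dy ∧ dz + (-3*x + 9*z) dx ∧ dz ∧ dw + (-5*y) dx ∧ dy ∧ dw + (4*w + x + 3*y) dy ∧ dz ∧ dw

For a 2-form omega = sum_{i<j} g_{ij} dx_i ∧ dx_j, the exterior derivative is
  d(omega) = sum_{i<j} d(g_{ij}) ∧ dx_i ∧ dx_j = sum_{i<j, k} (∂g_{ij}/∂x_k) dx_k ∧ dx_i ∧ dx_j.
Expand each term, using dx_k ∧ dx_i ∧ dx_j = sgn(permutation) dx_{(a)} ∧ dx_{(b)} ∧ dx_{(c)} with (a < b < c) sorted:
  d(3*x^2 + 3*y*z) includes (∂/∂z)(3*x^2 + 3*y*z) dz = (3*y) dz, which multiplied by dx ∧ dy gives (3*y) dx ∧ dy ∧ dz
  d(-w*x + 3*w*z - 2*y^2) includes (∂/∂y)(-w*x + 3*w*z - 2*y^2) dy = (-4*y) dy, which multiplied by dx ∧ dz gives (4*y) dx ∧ dy ∧ dz
  d(-w*x + 3*w*z - 2*y^2) includes (∂/∂w)(-w*x + 3*w*z - 2*y^2) dw = (-x + 3*z) dw, which multiplied by dx ∧ dz gives (-x + 3*z) dx ∧ dz ∧ dw
  d(2*x*z + y^2 - 3*z^2) includes (∂/∂y)(2*x*z + y^2 - 3*z^2) dy = (2*y) dy, which multiplied by dx ∧ dw gives (-2*y) dx ∧ dy ∧ dw
  d(2*x*z + y^2 - 3*z^2) includes (∂/∂z)(2*x*z + y^2 - 3*z^2) dz = (2*x - 6*z) dz, which multiplied by dx ∧ dw gives (-2*x + 6*z) dx ∧ dz ∧ dw
  d(2*w^2 + w*x + 2*y^2) includes (∂/∂x)(2*w^2 + w*x + 2*y^2) dx = (w) dx, which multiplied by dy ∧ dz gives (w) dx ∧ dy ∧ dz
  d(2*w^2 + w*x + 2*y^2) includes (∂/∂w)(2*w^2 + w*x + 2*y^2) dw = (4*w + x) dw, which multiplied by dy ∧ dz gives (4*w + x) dy ∧ dz ∧ dw
  d(y*(-3*x + y - 3*z)) includes (∂/∂x)(y*(-3*x + y - 3*z)) dx = (-3*y) dx, which multiplied by dy ∧ dw gives (-3*y) dx ∧ dy ∧ dw
  d(y*(-3*x + y - 3*z)) includes (∂/∂z)(y*(-3*x + y - 3*z)) dz = (-3*y) dz, which multiplied by dy ∧ dw gives (3*y) dy ∧ dz ∧ dw
Collecting like 3-forms: d(omega) = (w + 7*y) dx ∧ dy ∧ dz + (-3*x + 9*z) dx ∧ dz ∧ dw + (-5*y) dx ∧ dy ∧ dw + (4*w + x + 3*y) dy ∧ dz ∧ dw.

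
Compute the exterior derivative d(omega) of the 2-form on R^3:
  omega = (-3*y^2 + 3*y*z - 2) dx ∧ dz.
d(omega) = (6*y - 3*z) dx ∧ dy ∧ dz

For a 2-form omega = sum_{i<j} g_{ij} dx_i ∧ dx_j, the exterior derivative is
  d(omega) = sum_{i<j} d(g_{ij}) ∧ dx_i ∧ dx_j = sum_{i<j, k} (∂g_{ij}/∂x_k) dx_k ∧ dx_i ∧ dx_j.
Expand each term, using dx_k ∧ dx_i ∧ dx_j = sgn(permutation) dx_{(a)} ∧ dx_{(b)} ∧ dx_{(c)} with (a < b < c) sorted:
  d(-3*y^2 + 3*y*z - 2) includes (∂/∂y)(-3*y^2 + 3*y*z - 2) dy = (-6*y + 3*z) dy, which multiplied by dx ∧ dz gives (6*y - 3*z) dx ∧ dy ∧ dz
Collecting like 3-forms: d(omega) = (6*y - 3*z) dx ∧ dy ∧ dz.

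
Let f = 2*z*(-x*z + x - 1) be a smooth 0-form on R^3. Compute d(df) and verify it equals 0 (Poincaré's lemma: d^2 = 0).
d(df) = 0

Step 1: df = sum_i (∂f/∂x_i) dx_i = (2*z*(1 - z)) dx + (0) dy + (-4*x*z + 2*x - 2) dz.
Step 2: Apply d again. Using the 1-form formula, the coefficient of dx ∧ dy in d(df) is ∂^2 f/∂x ∂y - ∂^2 f/∂y ∂x = (0) - (0) = 0 (equality of mixed partials for smooth f).
Similarly for dx ∧ dz and dy ∧ dz — all coefficients vanish. So d(df) = 0.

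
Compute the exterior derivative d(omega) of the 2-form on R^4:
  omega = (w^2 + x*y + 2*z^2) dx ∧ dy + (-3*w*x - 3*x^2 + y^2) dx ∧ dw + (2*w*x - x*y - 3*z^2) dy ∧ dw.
d(omega) = (4*z) dx ∧ dy ∧ dz + (4*w - 3*y) dx ∧ dy ∧ dw + (6*z) dy ∧ dz ∧ dw

For a 2-form omega = sum_{i<j} g_{ij} dx_i ∧ dx_j, the exterior derivative is
  d(omega) = sum_{i<j} d(g_{ij}) ∧ dx_i ∧ dx_j = sum_{i<j, k} (∂g_{ij}/∂x_k) dx_k ∧ dx_i ∧ dx_j.
Expand each term, using dx_k ∧ dx_i ∧ dx_j = sgn(permutation) dx_{(a)} ∧ dx_{(b)} ∧ dx_{(c)} with (a < b < c) sorted:
  d(w^2 + x*y + 2*z^2) includes (∂/∂z)(w^2 + x*y + 2*z^2) dz = (4*z) dz, which multiplied by dx ∧ dy gives (4*z) dx ∧ dy ∧ dz
  d(w^2 + x*y + 2*z^2) includes (∂/∂w)(w^2 + x*y + 2*z^2) dw = (2*w) dw, which multiplied by dx ∧ dy gives (2*w) dx ∧ dy ∧ dw
  d(-3*w*x - 3*x^2 + y^2) includes (∂/∂y)(-3*w*x - 3*x^2 + y^2) dy = (2*y) dy, which multiplied by dx ∧ dw gives (-2*y) dx ∧ dy ∧ dw
  d(2*w*x - x*y - 3*z^2) includes (∂/∂x)(2*w*x - x*y - 3*z^2) dx = (2*w - y) dx, which multiplied by dy ∧ dw gives (2*w - y) dx ∧ dy ∧ dw
  d(2*w*x - x*y - 3*z^2) includes (∂/∂z)(2*w*x - x*y - 3*z^2) dz = (-6*z) dz, which multiplied by dy ∧ dw gives (6*z) dy ∧ dz ∧ dw
Collecting like 3-forms: d(omega) = (4*z) dx ∧ dy ∧ dz + (4*w - 3*y) dx ∧ dy ∧ dw + (6*z) dy ∧ dz ∧ dw.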